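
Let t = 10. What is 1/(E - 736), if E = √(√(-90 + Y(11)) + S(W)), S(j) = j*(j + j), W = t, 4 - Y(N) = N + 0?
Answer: -1/(736 - √(200 + I*√97)) ≈ -0.0013853 - 6.6805e-7*I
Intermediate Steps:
Y(N) = 4 - N (Y(N) = 4 - (N + 0) = 4 - N)
W = 10
S(j) = 2*j² (S(j) = j*(2*j) = 2*j²)
E = √(200 + I*√97) (E = √(√(-90 + (4 - 1*11)) + 2*10²) = √(√(-90 + (4 - 11)) + 2*100) = √(√(-90 - 7) + 200) = √(√(-97) + 200) = √(I*√97 + 200) = √(200 + I*√97) ≈ 14.146 + 0.3481*I)
1/(E - 736) = 1/(√(200 + I*√97) - 736) = 1/(-736 + √(200 + I*√97))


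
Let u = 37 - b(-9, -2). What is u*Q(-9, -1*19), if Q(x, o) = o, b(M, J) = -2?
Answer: -741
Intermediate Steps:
u = 39 (u = 37 - 1*(-2) = 37 + 2 = 39)
u*Q(-9, -1*19) = 39*(-1*19) = 39*(-19) = -741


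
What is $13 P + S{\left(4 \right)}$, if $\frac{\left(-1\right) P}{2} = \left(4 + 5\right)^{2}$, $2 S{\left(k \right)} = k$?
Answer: $-2104$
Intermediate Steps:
$S{\left(k \right)} = \frac{k}{2}$
$P = -162$ ($P = - 2 \left(4 + 5\right)^{2} = - 2 \cdot 9^{2} = \left(-2\right) 81 = -162$)
$13 P + S{\left(4 \right)} = 13 \left(-162\right) + \frac{1}{2} \cdot 4 = -2106 + 2 = -2104$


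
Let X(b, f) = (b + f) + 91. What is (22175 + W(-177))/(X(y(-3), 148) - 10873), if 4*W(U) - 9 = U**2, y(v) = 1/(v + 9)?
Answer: -180057/63803 ≈ -2.8221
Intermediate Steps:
y(v) = 1/(9 + v)
W(U) = 9/4 + U**2/4
X(b, f) = 91 + b + f
(22175 + W(-177))/(X(y(-3), 148) - 10873) = (22175 + (9/4 + (1/4)*(-177)**2))/((91 + 1/(9 - 3) + 148) - 10873) = (22175 + (9/4 + (1/4)*31329))/((91 + 1/6 + 148) - 10873) = (22175 + (9/4 + 31329/4))/((91 + 1/6 + 148) - 10873) = (22175 + 15669/2)/(1435/6 - 10873) = 60019/(2*(-63803/6)) = (60019/2)*(-6/63803) = -180057/63803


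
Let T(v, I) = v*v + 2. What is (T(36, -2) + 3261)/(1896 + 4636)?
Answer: 4559/6532 ≈ 0.69795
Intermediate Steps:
T(v, I) = 2 + v**2 (T(v, I) = v**2 + 2 = 2 + v**2)
(T(36, -2) + 3261)/(1896 + 4636) = ((2 + 36**2) + 3261)/(1896 + 4636) = ((2 + 1296) + 3261)/6532 = (1298 + 3261)*(1/6532) = 4559*(1/6532) = 4559/6532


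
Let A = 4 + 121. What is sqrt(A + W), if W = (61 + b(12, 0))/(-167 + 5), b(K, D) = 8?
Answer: 31*sqrt(42)/18 ≈ 11.161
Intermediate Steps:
A = 125
W = -23/54 (W = (61 + 8)/(-167 + 5) = 69/(-162) = 69*(-1/162) = -23/54 ≈ -0.42593)
sqrt(A + W) = sqrt(125 - 23/54) = sqrt(6727/54) = 31*sqrt(42)/18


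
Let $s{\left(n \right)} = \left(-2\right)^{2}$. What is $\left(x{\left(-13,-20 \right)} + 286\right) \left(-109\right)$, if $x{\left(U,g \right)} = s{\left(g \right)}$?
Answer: $-31610$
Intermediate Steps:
$s{\left(n \right)} = 4$
$x{\left(U,g \right)} = 4$
$\left(x{\left(-13,-20 \right)} + 286\right) \left(-109\right) = \left(4 + 286\right) \left(-109\right) = 290 \left(-109\right) = -31610$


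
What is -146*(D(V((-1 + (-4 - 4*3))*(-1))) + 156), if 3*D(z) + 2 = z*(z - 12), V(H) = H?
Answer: -80446/3 ≈ -26815.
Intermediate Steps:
D(z) = -2/3 + z*(-12 + z)/3 (D(z) = -2/3 + (z*(z - 12))/3 = -2/3 + (z*(-12 + z))/3 = -2/3 + z*(-12 + z)/3)
-146*(D(V((-1 + (-4 - 4*3))*(-1))) + 156) = -146*((-2/3 - 4*(-1 + (-4 - 4*3))*(-1) + ((-1 + (-4 - 4*3))*(-1))**2/3) + 156) = -146*((-2/3 - 4*(-1 + (-4 - 12))*(-1) + ((-1 + (-4 - 12))*(-1))**2/3) + 156) = -146*((-2/3 - 4*(-1 - 16)*(-1) + ((-1 - 16)*(-1))**2/3) + 156) = -146*((-2/3 - (-68)*(-1) + (-17*(-1))**2/3) + 156) = -146*((-2/3 - 4*17 + (1/3)*17**2) + 156) = -146*((-2/3 - 68 + (1/3)*289) + 156) = -146*((-2/3 - 68 + 289/3) + 156) = -146*(83/3 + 156) = -146*551/3 = -80446/3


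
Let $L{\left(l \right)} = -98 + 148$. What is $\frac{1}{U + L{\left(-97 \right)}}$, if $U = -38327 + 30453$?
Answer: $- \frac{1}{7824} \approx -0.00012781$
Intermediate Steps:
$L{\left(l \right)} = 50$
$U = -7874$
$\frac{1}{U + L{\left(-97 \right)}} = \frac{1}{-7874 + 50} = \frac{1}{-7824} = - \frac{1}{7824}$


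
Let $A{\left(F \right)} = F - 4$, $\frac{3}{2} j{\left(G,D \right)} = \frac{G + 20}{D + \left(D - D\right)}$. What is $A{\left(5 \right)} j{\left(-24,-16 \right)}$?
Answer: $\frac{1}{6} \approx 0.16667$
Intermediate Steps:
$j{\left(G,D \right)} = \frac{2 \left(20 + G\right)}{3 D}$ ($j{\left(G,D \right)} = \frac{2 \frac{G + 20}{D + \left(D - D\right)}}{3} = \frac{2 \frac{20 + G}{D + 0}}{3} = \frac{2 \frac{20 + G}{D}}{3} = \frac{2 \left(20 + G\right)}{3 D}$)
$A{\left(F \right)} = -4 + F$
$A{\left(5 \right)} j{\left(-24,-16 \right)} = \left(-4 + 5\right) \frac{2 \left(20 - 24\right)}{3 \left(-16\right)} = 1 \cdot \frac{2}{3} \left(- \frac{1}{16}\right) \left(-4\right) = 1 \cdot \frac{1}{6} = \frac{1}{6}$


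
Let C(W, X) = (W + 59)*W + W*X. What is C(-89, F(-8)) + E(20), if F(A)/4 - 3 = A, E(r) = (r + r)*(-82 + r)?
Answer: 1970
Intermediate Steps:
E(r) = 2*r*(-82 + r) (E(r) = (2*r)*(-82 + r) = 2*r*(-82 + r))
F(A) = 12 + 4*A
C(W, X) = W*X + W*(59 + W) (C(W, X) = (59 + W)*W + W*X = W*(59 + W) + W*X = W*X + W*(59 + W))
C(-89, F(-8)) + E(20) = -89*(59 - 89 + (12 + 4*(-8))) + 2*20*(-82 + 20) = -89*(59 - 89 + (12 - 32)) + 2*20*(-62) = -89*(59 - 89 - 20) - 2480 = -89*(-50) - 2480 = 4450 - 2480 = 1970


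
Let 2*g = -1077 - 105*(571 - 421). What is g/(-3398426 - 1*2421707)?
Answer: 16827/11640266 ≈ 0.0014456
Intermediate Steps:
g = -16827/2 (g = (-1077 - 105*(571 - 421))/2 = (-1077 - 105*150)/2 = (-1077 - 15750)/2 = (1/2)*(-16827) = -16827/2 ≈ -8413.5)
g/(-3398426 - 1*2421707) = -16827/(2*(-3398426 - 1*2421707)) = -16827/(2*(-3398426 - 2421707)) = -16827/2/(-5820133) = -16827/2*(-1/5820133) = 16827/11640266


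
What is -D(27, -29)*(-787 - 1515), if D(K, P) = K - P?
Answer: 128912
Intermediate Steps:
-D(27, -29)*(-787 - 1515) = -(27 - 1*(-29))*(-787 - 1515) = -(27 + 29)*(-2302) = -56*(-2302) = -1*(-128912) = 128912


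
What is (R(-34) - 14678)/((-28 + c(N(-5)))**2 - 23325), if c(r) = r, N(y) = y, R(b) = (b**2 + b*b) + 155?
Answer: 12211/22236 ≈ 0.54915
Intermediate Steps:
R(b) = 155 + 2*b**2 (R(b) = (b**2 + b**2) + 155 = 2*b**2 + 155 = 155 + 2*b**2)
(R(-34) - 14678)/((-28 + c(N(-5)))**2 - 23325) = ((155 + 2*(-34)**2) - 14678)/((-28 - 5)**2 - 23325) = ((155 + 2*1156) - 14678)/((-33)**2 - 23325) = ((155 + 2312) - 14678)/(1089 - 23325) = (2467 - 14678)/(-22236) = -12211*(-1/22236) = 12211/22236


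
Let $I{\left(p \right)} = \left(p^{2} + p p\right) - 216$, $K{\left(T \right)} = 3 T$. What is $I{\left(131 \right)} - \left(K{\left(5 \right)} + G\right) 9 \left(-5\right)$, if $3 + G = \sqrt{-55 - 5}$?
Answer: $34646 + 90 i \sqrt{15} \approx 34646.0 + 348.57 i$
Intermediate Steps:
$G = -3 + 2 i \sqrt{15}$ ($G = -3 + \sqrt{-55 - 5} = -3 + \sqrt{-60} = -3 + 2 i \sqrt{15} \approx -3.0 + 7.746 i$)
$I{\left(p \right)} = -216 + 2 p^{2}$ ($I{\left(p \right)} = \left(p^{2} + p^{2}\right) - 216 = 2 p^{2} - 216 = -216 + 2 p^{2}$)
$I{\left(131 \right)} - \left(K{\left(5 \right)} + G\right) 9 \left(-5\right) = \left(-216 + 2 \cdot 131^{2}\right) - \left(3 \cdot 5 - \left(3 - 2 i \sqrt{15}\right)\right) 9 \left(-5\right) = \left(-216 + 2 \cdot 17161\right) - \left(15 - \left(3 - 2 i \sqrt{15}\right)\right) \left(-45\right) = \left(-216 + 34322\right) - \left(12 + 2 i \sqrt{15}\right) \left(-45\right) = 34106 - \left(-540 - 90 i \sqrt{15}\right) = 34106 + \left(540 + 90 i \sqrt{15}\right) = 34646 + 90 i \sqrt{15}$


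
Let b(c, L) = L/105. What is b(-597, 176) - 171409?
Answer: -17997769/105 ≈ -1.7141e+5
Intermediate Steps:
b(c, L) = L/105 (b(c, L) = L*(1/105) = L/105)
b(-597, 176) - 171409 = (1/105)*176 - 171409 = 176/105 - 171409 = -17997769/105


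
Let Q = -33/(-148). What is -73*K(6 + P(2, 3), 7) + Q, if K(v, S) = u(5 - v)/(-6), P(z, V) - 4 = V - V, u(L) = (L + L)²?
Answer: 540299/444 ≈ 1216.9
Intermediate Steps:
u(L) = 4*L² (u(L) = (2*L)² = 4*L²)
P(z, V) = 4 (P(z, V) = 4 + (V - V) = 4 + 0 = 4)
K(v, S) = -2*(5 - v)²/3 (K(v, S) = (4*(5 - v)²)/(-6) = (4*(5 - v)²)*(-⅙) = -2*(5 - v)²/3)
Q = 33/148 (Q = -33*(-1/148) = 33/148 ≈ 0.22297)
-73*K(6 + P(2, 3), 7) + Q = -(-146)*(-5 + (6 + 4))²/3 + 33/148 = -(-146)*(-5 + 10)²/3 + 33/148 = -(-146)*5²/3 + 33/148 = -(-146)*25/3 + 33/148 = -73*(-50/3) + 33/148 = 3650/3 + 33/148 = 540299/444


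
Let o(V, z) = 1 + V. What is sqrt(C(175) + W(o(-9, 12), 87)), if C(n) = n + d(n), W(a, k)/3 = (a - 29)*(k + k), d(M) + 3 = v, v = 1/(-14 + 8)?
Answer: I*sqrt(689118)/6 ≈ 138.36*I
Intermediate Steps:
v = -1/6 (v = 1/(-6) = -1/6 ≈ -0.16667)
d(M) = -19/6 (d(M) = -3 - 1/6 = -19/6)
W(a, k) = 6*k*(-29 + a) (W(a, k) = 3*((a - 29)*(k + k)) = 3*((-29 + a)*(2*k)) = 3*(2*k*(-29 + a)) = 6*k*(-29 + a))
C(n) = -19/6 + n (C(n) = n - 19/6 = -19/6 + n)
sqrt(C(175) + W(o(-9, 12), 87)) = sqrt((-19/6 + 175) + 6*87*(-29 + (1 - 9))) = sqrt(1031/6 + 6*87*(-29 - 8)) = sqrt(1031/6 + 6*87*(-37)) = sqrt(1031/6 - 19314) = sqrt(-114853/6) = I*sqrt(689118)/6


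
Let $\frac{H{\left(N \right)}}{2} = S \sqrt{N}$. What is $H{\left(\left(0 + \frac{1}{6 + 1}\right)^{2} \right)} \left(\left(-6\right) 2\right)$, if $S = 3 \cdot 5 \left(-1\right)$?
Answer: $\frac{360}{7} \approx 51.429$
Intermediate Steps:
$S = -15$ ($S = 15 \left(-1\right) = -15$)
$H{\left(N \right)} = - 30 \sqrt{N}$ ($H{\left(N \right)} = 2 \left(- 15 \sqrt{N}\right) = - 30 \sqrt{N}$)
$H{\left(\left(0 + \frac{1}{6 + 1}\right)^{2} \right)} \left(\left(-6\right) 2\right) = - 30 \sqrt{\left(0 + \frac{1}{6 + 1}\right)^{2}} \left(\left(-6\right) 2\right) = - 30 \sqrt{\left(0 + \frac{1}{7}\right)^{2}} \left(-12\right) = - 30 \sqrt{\left(\frac{1}{7}\right)^{2}} \left(-12\right) = - \frac{30}{7} \left(-12\right) = \left(-30\right) \frac{1}{7} \left(-12\right) = \left(- \frac{30}{7}\right) \left(-12\right) = \frac{360}{7}$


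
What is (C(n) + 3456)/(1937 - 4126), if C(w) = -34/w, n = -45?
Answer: -155554/98505 ≈ -1.5791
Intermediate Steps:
(C(n) + 3456)/(1937 - 4126) = (-34/(-45) + 3456)/(1937 - 4126) = (-34*(-1/45) + 3456)/(-2189) = (34/45 + 3456)*(-1/2189) = (155554/45)*(-1/2189) = -155554/98505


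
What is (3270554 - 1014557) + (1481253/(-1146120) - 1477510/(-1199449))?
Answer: 1033782388412049321/458237495960 ≈ 2.2560e+6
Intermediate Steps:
(3270554 - 1014557) + (1481253/(-1146120) - 1477510/(-1199449)) = 2255997 + (1481253*(-1/1146120) - 1477510*(-1/1199449)) = 2255997 + (-493751/382040 + 1477510/1199449) = 2255997 - 27761222799/458237495960 = 1033782388412049321/458237495960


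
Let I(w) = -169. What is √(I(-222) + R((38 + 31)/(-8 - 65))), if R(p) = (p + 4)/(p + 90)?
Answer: I*√7140997446/6501 ≈ 12.999*I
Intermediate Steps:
R(p) = (4 + p)/(90 + p)
√(I(-222) + R((38 + 31)/(-8 - 65))) = √(-169 + (4 + (38 + 31)/(-8 - 65))/(90 + (38 + 31)/(-8 - 65))) = √(-169 + (4 + 69/(-73))/(90 + 69/(-73))) = √(-169 + (4 + 69*(-1/73))/(90 + 69*(-1/73))) = √(-169 + (4 - 69/73)/(90 - 69/73)) = √(-169 + (223/73)/(6501/73)) = √(-169 + (73/6501)*(223/73)) = √(-169 + 223/6501) = √(-1098446/6501) = I*√7140997446/6501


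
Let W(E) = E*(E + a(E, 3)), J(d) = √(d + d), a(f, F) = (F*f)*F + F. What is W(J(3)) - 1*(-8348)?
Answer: 8408 + 3*√6 ≈ 8415.3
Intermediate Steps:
a(f, F) = F + f*F² (a(f, F) = f*F² + F = F + f*F²)
J(d) = √2*√d (J(d) = √(2*d) = √2*√d)
W(E) = E*(3 + 10*E) (W(E) = E*(E + 3*(1 + 3*E)) = E*(E + (3 + 9*E)) = E*(3 + 10*E))
W(J(3)) - 1*(-8348) = (√2*√3)*(3 + 10*(√2*√3)) - 1*(-8348) = √6*(3 + 10*√6) + 8348 = 8348 + √6*(3 + 10*√6)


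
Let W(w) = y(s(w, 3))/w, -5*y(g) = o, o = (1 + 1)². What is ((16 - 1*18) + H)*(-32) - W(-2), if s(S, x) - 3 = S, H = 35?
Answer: -5282/5 ≈ -1056.4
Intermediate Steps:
s(S, x) = 3 + S
o = 4 (o = 2² = 4)
y(g) = -⅘ (y(g) = -⅕*4 = -⅘)
W(w) = -4/(5*w)
((16 - 1*18) + H)*(-32) - W(-2) = ((16 - 1*18) + 35)*(-32) - (-4)/(5*(-2)) = ((16 - 18) + 35)*(-32) - (-4)*(-1)/(5*2) = (-2 + 35)*(-32) - 1*⅖ = 33*(-32) - ⅖ = -1056 - ⅖ = -5282/5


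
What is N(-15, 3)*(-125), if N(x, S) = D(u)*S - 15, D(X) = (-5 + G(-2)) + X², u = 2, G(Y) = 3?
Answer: 1125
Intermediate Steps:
D(X) = -2 + X² (D(X) = (-5 + 3) + X² = -2 + X²)
N(x, S) = -15 + 2*S (N(x, S) = (-2 + 2²)*S - 15 = (-2 + 4)*S - 15 = 2*S - 15 = -15 + 2*S)
N(-15, 3)*(-125) = (-15 + 2*3)*(-125) = (-15 + 6)*(-125) = -9*(-125) = 1125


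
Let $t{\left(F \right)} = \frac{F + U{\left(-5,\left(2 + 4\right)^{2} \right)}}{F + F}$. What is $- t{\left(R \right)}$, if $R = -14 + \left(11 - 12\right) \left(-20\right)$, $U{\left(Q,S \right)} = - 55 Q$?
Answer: $- \frac{281}{12} \approx -23.417$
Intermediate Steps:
$R = 6$ ($R = -14 - -20 = -14 + 20 = 6$)
$t{\left(F \right)} = \frac{275 + F}{2 F}$ ($t{\left(F \right)} = \frac{F - -275}{F + F} = \frac{F + 275}{2 F} = \left(275 + F\right) \frac{1}{2 F} = \frac{275 + F}{2 F}$)
$- t{\left(R \right)} = - \frac{275 + 6}{2 \cdot 6} = - \frac{281}{2 \cdot 6} = \left(-1\right) \frac{281}{12} = - \frac{281}{12}$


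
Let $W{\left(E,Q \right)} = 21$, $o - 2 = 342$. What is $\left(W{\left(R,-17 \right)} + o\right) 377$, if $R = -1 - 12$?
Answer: $137605$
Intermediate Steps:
$R = -13$ ($R = -1 - 12 = -13$)
$o = 344$ ($o = 2 + 342 = 344$)
$\left(W{\left(R,-17 \right)} + o\right) 377 = \left(21 + 344\right) 377 = 365 \cdot 377 = 137605$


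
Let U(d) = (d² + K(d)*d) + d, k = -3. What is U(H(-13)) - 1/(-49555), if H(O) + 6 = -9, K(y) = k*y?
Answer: -23043074/49555 ≈ -465.00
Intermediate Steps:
K(y) = -3*y
H(O) = -15 (H(O) = -6 - 9 = -15)
U(d) = d - 2*d² (U(d) = (d² + (-3*d)*d) + d = (d² - 3*d²) + d = -2*d² + d = d - 2*d²)
U(H(-13)) - 1/(-49555) = -15*(1 - 2*(-15)) - 1/(-49555) = -15*(1 + 30) - 1*(-1/49555) = -15*31 + 1/49555 = -465 + 1/49555 = -23043074/49555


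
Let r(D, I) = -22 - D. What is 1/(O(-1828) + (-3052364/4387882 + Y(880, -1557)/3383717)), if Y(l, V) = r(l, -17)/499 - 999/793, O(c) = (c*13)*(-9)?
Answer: 2937600344734613779/628280167830379013607579 ≈ 4.6756e-6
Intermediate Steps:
O(c) = -117*c (O(c) = (13*c)*(-9) = -117*c)
Y(l, V) = -515947/395707 - l/499 (Y(l, V) = (-22 - l)/499 - 999/793 = (-22 - l)*(1/499) - 999*1/793 = (-22/499 - l/499) - 999/793 = -515947/395707 - l/499)
1/(O(-1828) + (-3052364/4387882 + Y(880, -1557)/3383717)) = 1/(-117*(-1828) + (-3052364/4387882 + (-515947/395707 - 1/499*880)/3383717)) = 1/(213876 + (-3052364*1/4387882 + (-515947/395707 - 880/499)*(1/3383717))) = 1/(213876 + (-1526182/2193941 - 1213787/395707*1/3383717)) = 1/(213876 + (-1526182/2193941 - 1213787/1338960502919)) = 1/(213876 - 2043500081242989825/2937600344734613779) = 1/(628280167830379013607579/2937600344734613779) = 2937600344734613779/628280167830379013607579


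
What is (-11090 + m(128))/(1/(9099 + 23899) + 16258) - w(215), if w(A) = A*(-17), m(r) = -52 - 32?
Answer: 1960471108023/536481485 ≈ 3654.3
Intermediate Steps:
m(r) = -84
w(A) = -17*A
(-11090 + m(128))/(1/(9099 + 23899) + 16258) - w(215) = (-11090 - 84)/(1/(9099 + 23899) + 16258) - (-17)*215 = -11174/(1/32998 + 16258) - 1*(-3655) = -11174/(1/32998 + 16258) + 3655 = -11174/536481485/32998 + 3655 = -11174*32998/536481485 + 3655 = -368719652/536481485 + 3655 = 1960471108023/536481485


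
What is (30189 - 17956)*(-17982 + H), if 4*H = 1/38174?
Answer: -33589120268743/152696 ≈ -2.1997e+8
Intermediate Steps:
H = 1/152696 (H = (¼)/38174 = (¼)*(1/38174) = 1/152696 ≈ 6.5490e-6)
(30189 - 17956)*(-17982 + H) = (30189 - 17956)*(-17982 + 1/152696) = 12233*(-2745779471/152696) = -33589120268743/152696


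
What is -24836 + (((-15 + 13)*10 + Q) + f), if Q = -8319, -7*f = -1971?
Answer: -230254/7 ≈ -32893.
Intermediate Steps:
f = 1971/7 (f = -1/7*(-1971) = 1971/7 ≈ 281.57)
-24836 + (((-15 + 13)*10 + Q) + f) = -24836 + (((-15 + 13)*10 - 8319) + 1971/7) = -24836 + ((-2*10 - 8319) + 1971/7) = -24836 + ((-20 - 8319) + 1971/7) = -24836 + (-8339 + 1971/7) = -24836 - 56402/7 = -230254/7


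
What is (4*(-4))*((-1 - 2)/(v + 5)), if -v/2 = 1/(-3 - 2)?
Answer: 80/9 ≈ 8.8889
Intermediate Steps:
v = ⅖ (v = -2/(-3 - 2) = -2/(-5) = -2*(-⅕) = ⅖ ≈ 0.40000)
(4*(-4))*((-1 - 2)/(v + 5)) = (4*(-4))*((-1 - 2)/(⅖ + 5)) = -(-48)/27/5 = -(-48)*5/27 = -16*(-5/9) = 80/9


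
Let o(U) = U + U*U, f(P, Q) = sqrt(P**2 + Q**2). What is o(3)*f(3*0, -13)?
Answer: 156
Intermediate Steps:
o(U) = U + U**2
o(3)*f(3*0, -13) = (3*(1 + 3))*sqrt((3*0)**2 + (-13)**2) = (3*4)*sqrt(0**2 + 169) = 12*sqrt(0 + 169) = 12*sqrt(169) = 12*13 = 156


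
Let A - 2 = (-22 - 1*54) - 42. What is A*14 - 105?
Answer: -1729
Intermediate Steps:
A = -116 (A = 2 + ((-22 - 1*54) - 42) = 2 + ((-22 - 54) - 42) = 2 + (-76 - 42) = 2 - 118 = -116)
A*14 - 105 = -116*14 - 105 = -1624 - 105 = -1729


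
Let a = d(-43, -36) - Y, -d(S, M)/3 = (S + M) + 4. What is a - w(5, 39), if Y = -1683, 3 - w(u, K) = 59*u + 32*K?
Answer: 3448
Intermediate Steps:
d(S, M) = -12 - 3*M - 3*S (d(S, M) = -3*((S + M) + 4) = -3*((M + S) + 4) = -3*(4 + M + S) = -12 - 3*M - 3*S)
w(u, K) = 3 - 59*u - 32*K (w(u, K) = 3 - (59*u + 32*K) = 3 - (32*K + 59*u) = 3 + (-59*u - 32*K) = 3 - 59*u - 32*K)
a = 1908 (a = (-12 - 3*(-36) - 3*(-43)) - 1*(-1683) = (-12 + 108 + 129) + 1683 = 225 + 1683 = 1908)
a - w(5, 39) = 1908 - (3 - 59*5 - 32*39) = 1908 - (3 - 295 - 1248) = 1908 - 1*(-1540) = 1908 + 1540 = 3448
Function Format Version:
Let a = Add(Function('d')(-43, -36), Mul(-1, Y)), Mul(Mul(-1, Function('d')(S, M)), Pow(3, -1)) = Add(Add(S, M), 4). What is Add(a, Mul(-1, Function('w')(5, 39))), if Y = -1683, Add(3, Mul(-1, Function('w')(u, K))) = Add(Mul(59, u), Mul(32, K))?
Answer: 3448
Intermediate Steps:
Function('d')(S, M) = Add(-12, Mul(-3, M), Mul(-3, S)) (Function('d')(S, M) = Mul(-3, Add(Add(S, M), 4)) = Mul(-3, Add(Add(M, S), 4)) = Mul(-3, Add(4, M, S)) = Add(-12, Mul(-3, M), Mul(-3, S)))
Function('w')(u, K) = Add(3, Mul(-59, u), Mul(-32, K)) (Function('w')(u, K) = Add(3, Mul(-1, Add(Mul(59, u), Mul(32, K)))) = Add(3, Mul(-1, Add(Mul(32, K), Mul(59, u)))) = Add(3, Add(Mul(-59, u), Mul(-32, K))) = Add(3, Mul(-59, u), Mul(-32, K)))
a = 1908 (a = Add(Add(-12, Mul(-3, -36), Mul(-3, -43)), Mul(-1, -1683)) = Add(Add(-12, 108, 129), 1683) = Add(225, 1683) = 1908)
Add(a, Mul(-1, Function('w')(5, 39))) = Add(1908, Mul(-1, Add(3, Mul(-59, 5), Mul(-32, 39)))) = Add(1908, Mul(-1, Add(3, -295, -1248))) = Add(1908, Mul(-1, -1540)) = Add(1908, 1540) = 3448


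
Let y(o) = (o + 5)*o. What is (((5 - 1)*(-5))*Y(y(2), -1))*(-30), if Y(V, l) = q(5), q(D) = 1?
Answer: 600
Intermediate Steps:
y(o) = o*(5 + o) (y(o) = (5 + o)*o = o*(5 + o))
Y(V, l) = 1
(((5 - 1)*(-5))*Y(y(2), -1))*(-30) = (((5 - 1)*(-5))*1)*(-30) = ((4*(-5))*1)*(-30) = -20*1*(-30) = -20*(-30) = 600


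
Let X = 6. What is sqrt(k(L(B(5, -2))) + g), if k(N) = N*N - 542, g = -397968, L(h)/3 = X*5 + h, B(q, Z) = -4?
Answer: I*sqrt(392426) ≈ 626.44*I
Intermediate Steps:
L(h) = 90 + 3*h (L(h) = 3*(6*5 + h) = 3*(30 + h) = 90 + 3*h)
k(N) = -542 + N**2 (k(N) = N**2 - 542 = -542 + N**2)
sqrt(k(L(B(5, -2))) + g) = sqrt((-542 + (90 + 3*(-4))**2) - 397968) = sqrt((-542 + (90 - 12)**2) - 397968) = sqrt((-542 + 78**2) - 397968) = sqrt((-542 + 6084) - 397968) = sqrt(5542 - 397968) = sqrt(-392426) = I*sqrt(392426)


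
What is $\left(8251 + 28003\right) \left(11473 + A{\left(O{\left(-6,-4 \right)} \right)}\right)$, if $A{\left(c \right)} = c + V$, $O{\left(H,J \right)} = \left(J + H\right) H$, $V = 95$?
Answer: $421561512$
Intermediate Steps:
$O{\left(H,J \right)} = H \left(H + J\right)$ ($O{\left(H,J \right)} = \left(H + J\right) H = H \left(H + J\right)$)
$A{\left(c \right)} = 95 + c$ ($A{\left(c \right)} = c + 95 = 95 + c$)
$\left(8251 + 28003\right) \left(11473 + A{\left(O{\left(-6,-4 \right)} \right)}\right) = \left(8251 + 28003\right) \left(11473 + \left(95 - 6 \left(-6 - 4\right)\right)\right) = 36254 \left(11473 + \left(95 - -60\right)\right) = 36254 \left(11473 + \left(95 + 60\right)\right) = 36254 \left(11473 + 155\right) = 36254 \cdot 11628 = 421561512$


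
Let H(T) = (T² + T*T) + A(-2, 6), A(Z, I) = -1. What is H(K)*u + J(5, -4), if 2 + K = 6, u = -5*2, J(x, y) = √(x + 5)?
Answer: -310 + √10 ≈ -306.84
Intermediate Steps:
J(x, y) = √(5 + x)
u = -10
K = 4 (K = -2 + 6 = 4)
H(T) = -1 + 2*T² (H(T) = (T² + T*T) - 1 = (T² + T²) - 1 = 2*T² - 1 = -1 + 2*T²)
H(K)*u + J(5, -4) = (-1 + 2*4²)*(-10) + √(5 + 5) = (-1 + 2*16)*(-10) + √10 = (-1 + 32)*(-10) + √10 = 31*(-10) + √10 = -310 + √10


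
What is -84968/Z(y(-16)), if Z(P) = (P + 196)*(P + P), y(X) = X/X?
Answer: -42484/197 ≈ -215.65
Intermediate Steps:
y(X) = 1
Z(P) = 2*P*(196 + P) (Z(P) = (196 + P)*(2*P) = 2*P*(196 + P))
-84968/Z(y(-16)) = -84968*1/(2*(196 + 1)) = -84968/(2*1*197) = -84968/394 = -84968*1/394 = -42484/197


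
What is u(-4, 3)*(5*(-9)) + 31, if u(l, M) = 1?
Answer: -14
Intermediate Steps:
u(-4, 3)*(5*(-9)) + 31 = 1*(5*(-9)) + 31 = 1*(-45) + 31 = -45 + 31 = -14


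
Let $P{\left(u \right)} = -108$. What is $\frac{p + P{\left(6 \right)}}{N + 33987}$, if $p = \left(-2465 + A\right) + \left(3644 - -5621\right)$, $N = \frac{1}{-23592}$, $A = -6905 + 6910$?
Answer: $\frac{157995624}{801821303} \approx 0.19705$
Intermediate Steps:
$A = 5$
$N = - \frac{1}{23592} \approx -4.2387 \cdot 10^{-5}$
$p = 6805$ ($p = \left(-2465 + 5\right) + \left(3644 - -5621\right) = -2460 + \left(3644 + 5621\right) = -2460 + 9265 = 6805$)
$\frac{p + P{\left(6 \right)}}{N + 33987} = \frac{6805 - 108}{- \frac{1}{23592} + 33987} = \frac{6697}{\frac{801821303}{23592}} = 6697 \cdot \frac{23592}{801821303} = \frac{157995624}{801821303}$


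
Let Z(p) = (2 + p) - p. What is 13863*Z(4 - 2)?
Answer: 27726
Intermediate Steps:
Z(p) = 2
13863*Z(4 - 2) = 13863*2 = 27726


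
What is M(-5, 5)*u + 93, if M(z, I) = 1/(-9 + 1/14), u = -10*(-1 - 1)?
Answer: 2269/25 ≈ 90.760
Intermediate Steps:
u = 20 (u = -10*(-2) = 20)
M(z, I) = -14/125 (M(z, I) = 1/(-9 + 1/14) = 1/(-125/14) = -14/125)
M(-5, 5)*u + 93 = -14/125*20 + 93 = -56/25 + 93 = 2269/25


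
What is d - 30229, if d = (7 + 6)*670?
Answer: -21519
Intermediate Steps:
d = 8710 (d = 13*670 = 8710)
d - 30229 = 8710 - 30229 = -21519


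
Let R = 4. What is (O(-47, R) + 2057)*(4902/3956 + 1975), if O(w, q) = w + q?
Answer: 91543349/23 ≈ 3.9801e+6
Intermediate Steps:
O(w, q) = q + w
(O(-47, R) + 2057)*(4902/3956 + 1975) = ((4 - 47) + 2057)*(4902/3956 + 1975) = (-43 + 2057)*(4902*(1/3956) + 1975) = 2014*(57/46 + 1975) = 2014*(90907/46) = 91543349/23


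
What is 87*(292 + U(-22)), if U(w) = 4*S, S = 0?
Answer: 25404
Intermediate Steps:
U(w) = 0 (U(w) = 4*0 = 0)
87*(292 + U(-22)) = 87*(292 + 0) = 87*292 = 25404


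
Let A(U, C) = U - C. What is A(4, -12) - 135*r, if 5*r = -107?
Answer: 2905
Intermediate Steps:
r = -107/5 (r = (⅕)*(-107) = -107/5 ≈ -21.400)
A(4, -12) - 135*r = (4 - 1*(-12)) - 135*(-107/5) = (4 + 12) + 2889 = 16 + 2889 = 2905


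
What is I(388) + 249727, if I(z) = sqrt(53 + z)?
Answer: 249748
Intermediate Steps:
I(388) + 249727 = sqrt(53 + 388) + 249727 = sqrt(441) + 249727 = 21 + 249727 = 249748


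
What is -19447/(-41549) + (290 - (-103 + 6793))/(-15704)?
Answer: 71413661/81560687 ≈ 0.87559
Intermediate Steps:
-19447/(-41549) + (290 - (-103 + 6793))/(-15704) = -19447*(-1/41549) + (290 - 1*6690)*(-1/15704) = 19447/41549 + (290 - 6690)*(-1/15704) = 19447/41549 - 6400*(-1/15704) = 19447/41549 + 800/1963 = 71413661/81560687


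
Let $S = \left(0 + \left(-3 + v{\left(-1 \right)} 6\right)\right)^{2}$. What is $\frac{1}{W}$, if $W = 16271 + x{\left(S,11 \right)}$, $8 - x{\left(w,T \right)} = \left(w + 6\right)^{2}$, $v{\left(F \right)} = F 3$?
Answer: $- \frac{1}{183530} \approx -5.4487 \cdot 10^{-6}$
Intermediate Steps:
$v{\left(F \right)} = 3 F$
$S = 441$ ($S = \left(0 + \left(-3 + 3 \left(-1\right) 6\right)\right)^{2} = \left(0 - 21\right)^{2} = \left(-21\right)^{2} = 441$)
$x{\left(w,T \right)} = 8 - \left(6 + w\right)^{2}$ ($x{\left(w,T \right)} = 8 - \left(w + 6\right)^{2} = 8 - \left(6 + w\right)^{2}$)
$W = -183530$ ($W = 16271 + \left(8 - \left(6 + 441\right)^{2}\right) = 16271 + \left(8 - 447^{2}\right) = 16271 + \left(8 - 199809\right) = 16271 - 199801 = -183530$)
$\frac{1}{W} = \frac{1}{-183530} = - \frac{1}{183530}$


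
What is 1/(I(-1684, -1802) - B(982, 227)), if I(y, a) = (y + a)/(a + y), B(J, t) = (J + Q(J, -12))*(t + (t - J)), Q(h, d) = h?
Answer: 1/1036993 ≈ 9.6433e-7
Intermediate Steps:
B(J, t) = 2*J*(-J + 2*t) (B(J, t) = (J + J)*(t + (t - J)) = (2*J)*(-J + 2*t) = 2*J*(-J + 2*t))
I(y, a) = 1 (I(y, a) = (a + y)/(a + y) = 1)
1/(I(-1684, -1802) - B(982, 227)) = 1/(1 - 2*982*(-1*982 + 2*227)) = 1/(1 - 2*982*(-982 + 454)) = 1/(1 - 2*982*(-528)) = 1/(1 - 1*(-1036992)) = 1/(1 + 1036992) = 1/1036993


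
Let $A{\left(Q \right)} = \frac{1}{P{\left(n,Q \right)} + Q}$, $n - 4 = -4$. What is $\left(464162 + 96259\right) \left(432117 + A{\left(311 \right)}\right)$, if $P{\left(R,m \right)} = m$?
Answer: $\frac{150628149022275}{622} \approx 2.4217 \cdot 10^{11}$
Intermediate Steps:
$n = 0$ ($n = 4 - 4 = 0$)
$A{\left(Q \right)} = \frac{1}{2 Q}$ ($A{\left(Q \right)} = \frac{1}{Q + Q} = \frac{1}{2 Q}$)
$\left(464162 + 96259\right) \left(432117 + A{\left(311 \right)}\right) = \left(464162 + 96259\right) \left(432117 + \frac{1}{2 \cdot 311}\right) = 560421 \left(432117 + \frac{1}{2} \cdot \frac{1}{311}\right) = 560421 \left(432117 + \frac{1}{622}\right) = 560421 \cdot \frac{268776775}{622} = \frac{150628149022275}{622}$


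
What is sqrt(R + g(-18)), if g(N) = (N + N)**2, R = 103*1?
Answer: sqrt(1399) ≈ 37.403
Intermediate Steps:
R = 103
g(N) = 4*N**2 (g(N) = (2*N)**2 = 4*N**2)
sqrt(R + g(-18)) = sqrt(103 + 4*(-18)**2) = sqrt(103 + 4*324) = sqrt(103 + 1296) = sqrt(1399)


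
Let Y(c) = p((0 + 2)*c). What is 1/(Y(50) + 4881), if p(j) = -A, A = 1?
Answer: 1/4880 ≈ 0.00020492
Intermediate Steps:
p(j) = -1 (p(j) = -1*1 = -1)
Y(c) = -1
1/(Y(50) + 4881) = 1/(-1 + 4881) = 1/4880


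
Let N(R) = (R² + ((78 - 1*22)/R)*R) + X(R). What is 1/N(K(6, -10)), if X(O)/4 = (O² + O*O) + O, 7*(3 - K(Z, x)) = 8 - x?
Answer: 49/2909 ≈ 0.016844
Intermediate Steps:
K(Z, x) = 13/7 + x/7 (K(Z, x) = 3 - (8 - x)/7 = 3 + (-8/7 + x/7) = 13/7 + x/7)
X(O) = 4*O + 8*O² (X(O) = 4*((O² + O*O) + O) = 4*((O² + O²) + O) = 4*(2*O² + O) = 4*(O + 2*O²) = 4*O + 8*O²)
N(R) = 56 + R² + 4*R*(1 + 2*R) (N(R) = (R² + ((78 - 1*22)/R)*R) + 4*R*(1 + 2*R) = (R² + ((78 - 22)/R)*R) + 4*R*(1 + 2*R) = (R² + (56/R)*R) + 4*R*(1 + 2*R) = (R² + 56) + 4*R*(1 + 2*R) = (56 + R²) + 4*R*(1 + 2*R) = 56 + R² + 4*R*(1 + 2*R))
1/N(K(6, -10)) = 1/(56 + 4*(13/7 + (⅐)*(-10)) + 9*(13/7 + (⅐)*(-10))²) = 1/(56 + 4*(13/7 - 10/7) + 9*(13/7 - 10/7)²) = 1/(56 + 4*(3/7) + 9*(3/7)²) = 1/(56 + 12/7 + 9*(9/49)) = 1/(56 + 12/7 + 81/49) = 1/(2909/49) = 49/2909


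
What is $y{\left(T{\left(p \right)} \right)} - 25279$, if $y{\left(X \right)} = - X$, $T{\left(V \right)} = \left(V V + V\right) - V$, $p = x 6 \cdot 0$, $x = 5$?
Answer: $-25279$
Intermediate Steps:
$p = 0$ ($p = 5 \cdot 6 \cdot 0 = 30 \cdot 0 = 0$)
$T{\left(V \right)} = V^{2}$ ($T{\left(V \right)} = \left(V^{2} + V\right) - V = \left(V + V^{2}\right) - V = V^{2}$)
$y{\left(T{\left(p \right)} \right)} - 25279 = - 0^{2} - 25279 = \left(-1\right) 0 - 25279 = 0 - 25279 = -25279$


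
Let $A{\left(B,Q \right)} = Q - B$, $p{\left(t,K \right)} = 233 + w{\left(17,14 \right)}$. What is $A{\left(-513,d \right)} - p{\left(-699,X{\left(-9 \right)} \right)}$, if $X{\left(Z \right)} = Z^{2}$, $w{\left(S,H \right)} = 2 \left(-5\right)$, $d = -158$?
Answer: $132$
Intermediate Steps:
$w{\left(S,H \right)} = -10$
$p{\left(t,K \right)} = 223$ ($p{\left(t,K \right)} = 233 - 10 = 223$)
$A{\left(-513,d \right)} - p{\left(-699,X{\left(-9 \right)} \right)} = \left(-158 - -513\right) - 223 = \left(-158 + 513\right) - 223 = 355 - 223 = 132$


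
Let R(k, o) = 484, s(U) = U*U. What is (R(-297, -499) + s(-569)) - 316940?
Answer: 7305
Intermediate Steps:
s(U) = U²
(R(-297, -499) + s(-569)) - 316940 = (484 + (-569)²) - 316940 = (484 + 323761) - 316940 = 324245 - 316940 = 7305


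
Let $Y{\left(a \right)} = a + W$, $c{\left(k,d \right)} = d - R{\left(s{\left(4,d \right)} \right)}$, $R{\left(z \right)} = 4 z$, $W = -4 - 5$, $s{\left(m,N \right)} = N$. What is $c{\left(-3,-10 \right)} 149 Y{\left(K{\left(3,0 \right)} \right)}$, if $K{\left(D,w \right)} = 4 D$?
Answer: $13410$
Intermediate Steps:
$W = -9$ ($W = -4 - 5 = -9$)
$c{\left(k,d \right)} = - 3 d$ ($c{\left(k,d \right)} = d - 4 d = - 3 d$)
$Y{\left(a \right)} = -9 + a$ ($Y{\left(a \right)} = a - 9 = -9 + a$)
$c{\left(-3,-10 \right)} 149 Y{\left(K{\left(3,0 \right)} \right)} = \left(-3\right) \left(-10\right) 149 \left(-9 + 4 \cdot 3\right) = 30 \cdot 149 \left(-9 + 12\right) = 4470 \cdot 3 = 13410$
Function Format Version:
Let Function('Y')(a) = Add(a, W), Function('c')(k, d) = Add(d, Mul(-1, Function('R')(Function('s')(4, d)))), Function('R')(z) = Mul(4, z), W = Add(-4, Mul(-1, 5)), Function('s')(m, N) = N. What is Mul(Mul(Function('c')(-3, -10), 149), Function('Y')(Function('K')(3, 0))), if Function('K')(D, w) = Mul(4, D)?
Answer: 13410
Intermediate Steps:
W = -9 (W = Add(-4, -5) = -9)
Function('c')(k, d) = Mul(-3, d) (Function('c')(k, d) = Add(d, Mul(-1, Mul(4, d))) = Add(d, Mul(-4, d)) = Mul(-3, d))
Function('Y')(a) = Add(-9, a) (Function('Y')(a) = Add(a, -9) = Add(-9, a))
Mul(Mul(Function('c')(-3, -10), 149), Function('Y')(Function('K')(3, 0))) = Mul(Mul(Mul(-3, -10), 149), Add(-9, Mul(4, 3))) = Mul(Mul(30, 149), Add(-9, 12)) = Mul(4470, 3) = 13410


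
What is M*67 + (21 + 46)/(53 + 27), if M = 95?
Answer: 509267/80 ≈ 6365.8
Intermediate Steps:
M*67 + (21 + 46)/(53 + 27) = 95*67 + (21 + 46)/(53 + 27) = 6365 + 67/80 = 509267/80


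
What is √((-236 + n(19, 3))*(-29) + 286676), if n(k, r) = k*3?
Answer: √291867 ≈ 540.25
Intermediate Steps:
n(k, r) = 3*k
√((-236 + n(19, 3))*(-29) + 286676) = √((-236 + 3*19)*(-29) + 286676) = √((-236 + 57)*(-29) + 286676) = √(-179*(-29) + 286676) = √(5191 + 286676) = √291867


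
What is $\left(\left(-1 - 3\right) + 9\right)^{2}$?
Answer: $25$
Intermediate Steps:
$\left(\left(-1 - 3\right) + 9\right)^{2} = \left(-4 + 9\right)^{2} = 5^{2} = 25$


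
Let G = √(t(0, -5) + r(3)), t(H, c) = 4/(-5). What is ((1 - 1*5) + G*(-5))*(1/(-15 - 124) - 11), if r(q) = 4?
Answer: 6120/139 + 6120*√5/139 ≈ 142.48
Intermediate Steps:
t(H, c) = -⅘ (t(H, c) = 4*(-⅕) = -⅘)
G = 4*√5/5 (G = √(-⅘ + 4) = √(16/5) = 4*√5/5 ≈ 1.7889)
((1 - 1*5) + G*(-5))*(1/(-15 - 124) - 11) = ((1 - 1*5) + (4*√5/5)*(-5))*(1/(-15 - 124) - 11) = ((1 - 5) - 4*√5)*(1/(-139) - 11) = (-4 - 4*√5)*(-1/139 - 11) = (-4 - 4*√5)*(-1530/139) = 6120/139 + 6120*√5/139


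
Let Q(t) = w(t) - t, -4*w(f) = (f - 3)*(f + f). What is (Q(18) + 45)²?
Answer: 11664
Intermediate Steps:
w(f) = -f*(-3 + f)/2 (w(f) = -(f - 3)*(f + f)/4 = -(-3 + f)*2*f/4 = -f*(-3 + f)/2)
Q(t) = -t + t*(3 - t)/2 (Q(t) = t*(3 - t)/2 - t = -t + t*(3 - t)/2)
(Q(18) + 45)² = ((½)*18*(1 - 1*18) + 45)² = ((½)*18*(1 - 18) + 45)² = ((½)*18*(-17) + 45)² = (-153 + 45)² = (-108)² = 11664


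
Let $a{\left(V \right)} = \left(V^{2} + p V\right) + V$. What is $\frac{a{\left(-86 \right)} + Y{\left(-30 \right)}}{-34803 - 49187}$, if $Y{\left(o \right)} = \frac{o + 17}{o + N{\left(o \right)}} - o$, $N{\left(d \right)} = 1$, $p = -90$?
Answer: $- \frac{437333}{2435710} \approx -0.17955$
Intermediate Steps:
$a{\left(V \right)} = V^{2} - 89 V$ ($a{\left(V \right)} = \left(V^{2} - 90 V\right) + V = V^{2} - 89 V$)
$Y{\left(o \right)} = - o + \frac{17 + o}{1 + o}$ ($Y{\left(o \right)} = \frac{o + 17}{o + 1} - o = \frac{17 + o}{1 + o} - o = - o + \frac{17 + o}{1 + o}$)
$\frac{a{\left(-86 \right)} + Y{\left(-30 \right)}}{-34803 - 49187} = \frac{- 86 \left(-89 - 86\right) + \frac{17 - \left(-30\right)^{2}}{1 - 30}}{-34803 - 49187} = \frac{\left(-86\right) \left(-175\right) + \frac{17 - 900}{-29}}{-83990} = \left(15050 - \frac{17 - 900}{29}\right) \left(- \frac{1}{83990}\right) = \left(15050 - - \frac{883}{29}\right) \left(- \frac{1}{83990}\right) = \left(15050 + \frac{883}{29}\right) \left(- \frac{1}{83990}\right) = \frac{437333}{29} \left(- \frac{1}{83990}\right) = - \frac{437333}{2435710}$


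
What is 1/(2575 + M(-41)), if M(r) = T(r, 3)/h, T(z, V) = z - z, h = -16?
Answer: 1/2575 ≈ 0.00038835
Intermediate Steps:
T(z, V) = 0
M(r) = 0 (M(r) = 0/(-16) = 0*(-1/16) = 0)
1/(2575 + M(-41)) = 1/(2575 + 0) = 1/2575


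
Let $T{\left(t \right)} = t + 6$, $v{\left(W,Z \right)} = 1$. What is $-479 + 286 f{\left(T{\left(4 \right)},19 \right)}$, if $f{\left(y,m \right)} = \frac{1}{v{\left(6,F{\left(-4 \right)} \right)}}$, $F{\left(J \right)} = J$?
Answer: $-193$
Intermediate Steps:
$T{\left(t \right)} = 6 + t$
$f{\left(y,m \right)} = 1$ ($f{\left(y,m \right)} = 1^{-1} = 1$)
$-479 + 286 f{\left(T{\left(4 \right)},19 \right)} = -479 + 286 \cdot 1 = -479 + 286 = -193$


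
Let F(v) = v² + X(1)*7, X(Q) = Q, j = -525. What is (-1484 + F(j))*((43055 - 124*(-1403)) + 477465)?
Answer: 190393592816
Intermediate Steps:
F(v) = 7 + v² (F(v) = v² + 1*7 = v² + 7 = 7 + v²)
(-1484 + F(j))*((43055 - 124*(-1403)) + 477465) = (-1484 + (7 + (-525)²))*((43055 - 124*(-1403)) + 477465) = (-1484 + (7 + 275625))*((43055 + 173972) + 477465) = (-1484 + 275632)*(217027 + 477465) = 274148*694492 = 190393592816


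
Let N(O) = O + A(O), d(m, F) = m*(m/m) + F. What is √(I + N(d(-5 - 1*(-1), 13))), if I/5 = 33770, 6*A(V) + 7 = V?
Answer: √1519734/3 ≈ 410.92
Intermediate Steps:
A(V) = -7/6 + V/6
I = 168850 (I = 5*33770 = 168850)
d(m, F) = F + m (d(m, F) = m*1 + F = m + F = F + m)
N(O) = -7/6 + 7*O/6 (N(O) = O + (-7/6 + O/6) = -7/6 + 7*O/6)
√(I + N(d(-5 - 1*(-1), 13))) = √(168850 + (-7/6 + 7*(13 + (-5 - 1*(-1)))/6)) = √(168850 + (-7/6 + 7*(13 + (-5 + 1))/6)) = √(168850 + (-7/6 + 7*(13 - 4)/6)) = √(168850 + (-7/6 + (7/6)*9)) = √(168850 + (-7/6 + 21/2)) = √(168850 + 28/3) = √(506578/3) = √1519734/3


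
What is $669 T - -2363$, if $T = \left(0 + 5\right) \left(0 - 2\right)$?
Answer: $-4327$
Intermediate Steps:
$T = -10$ ($T = 5 \left(-2\right) = -10$)
$669 T - -2363 = 669 \left(-10\right) - -2363 = -6690 + 2363 = -4327$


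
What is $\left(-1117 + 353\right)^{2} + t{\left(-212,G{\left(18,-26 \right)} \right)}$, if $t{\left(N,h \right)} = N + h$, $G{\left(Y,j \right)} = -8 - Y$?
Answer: $583458$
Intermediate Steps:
$\left(-1117 + 353\right)^{2} + t{\left(-212,G{\left(18,-26 \right)} \right)} = \left(-1117 + 353\right)^{2} - 238 = \left(-764\right)^{2} - 238 = 583696 - 238 = 583458$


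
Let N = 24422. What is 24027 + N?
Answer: 48449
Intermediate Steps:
24027 + N = 24027 + 24422 = 48449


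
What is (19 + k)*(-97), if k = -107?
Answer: 8536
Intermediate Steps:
(19 + k)*(-97) = (19 - 107)*(-97) = -88*(-97) = 8536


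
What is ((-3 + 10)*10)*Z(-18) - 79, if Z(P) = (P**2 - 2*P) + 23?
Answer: 26731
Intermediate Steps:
Z(P) = 23 + P**2 - 2*P
((-3 + 10)*10)*Z(-18) - 79 = ((-3 + 10)*10)*(23 + (-18)**2 - 2*(-18)) - 79 = (7*10)*(23 + 324 + 36) - 79 = 70*383 - 79 = 26810 - 79 = 26731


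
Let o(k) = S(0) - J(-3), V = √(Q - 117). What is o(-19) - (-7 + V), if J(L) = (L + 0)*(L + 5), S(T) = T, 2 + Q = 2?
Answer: 13 - 3*I*√13 ≈ 13.0 - 10.817*I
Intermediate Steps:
Q = 0 (Q = -2 + 2 = 0)
V = 3*I*√13 (V = √(0 - 117) = √(-117) = 3*I*√13 ≈ 10.817*I)
J(L) = L*(5 + L)
o(k) = 6 (o(k) = 0 - (-3)*(5 - 3) = 0 - (-3)*2 = 0 - 1*(-6) = 0 + 6 = 6)
o(-19) - (-7 + V) = 6 - (-7 + 3*I*√13) = 6 + (7 - 3*I*√13) = 13 - 3*I*√13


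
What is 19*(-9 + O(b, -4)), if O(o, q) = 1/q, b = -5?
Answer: -703/4 ≈ -175.75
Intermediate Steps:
19*(-9 + O(b, -4)) = 19*(-9 + 1/(-4)) = 19*(-9 - ¼) = 19*(-37/4) = -703/4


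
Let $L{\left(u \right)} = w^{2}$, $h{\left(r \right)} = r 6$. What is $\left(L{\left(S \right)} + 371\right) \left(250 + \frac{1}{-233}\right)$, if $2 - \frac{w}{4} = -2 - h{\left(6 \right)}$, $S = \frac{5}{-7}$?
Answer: $\frac{1512784779}{233} \approx 6.4926 \cdot 10^{6}$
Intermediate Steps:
$S = - \frac{5}{7}$ ($S = 5 \left(- \frac{1}{7}\right) = - \frac{5}{7} \approx -0.71429$)
$h{\left(r \right)} = 6 r$
$w = 160$ ($w = 8 - 4 \left(-2 - 6 \cdot 6\right) = 8 - 4 \left(-2 - 36\right) = 8 - -152 = 8 + 152 = 160$)
$L{\left(u \right)} = 25600$ ($L{\left(u \right)} = 160^{2} = 25600$)
$\left(L{\left(S \right)} + 371\right) \left(250 + \frac{1}{-233}\right) = \left(25600 + 371\right) \left(250 + \frac{1}{-233}\right) = 25971 \left(250 - \frac{1}{233}\right) = 25971 \cdot \frac{58249}{233} = \frac{1512784779}{233}$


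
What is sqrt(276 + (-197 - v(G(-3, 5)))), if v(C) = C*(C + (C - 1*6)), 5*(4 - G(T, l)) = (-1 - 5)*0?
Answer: sqrt(71) ≈ 8.4261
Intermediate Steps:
G(T, l) = 4 (G(T, l) = 4 - (-1 - 5)*0/5 = 4 - (-6)*0/5 = 4 - 1/5*0 = 4 + 0 = 4)
v(C) = C*(-6 + 2*C) (v(C) = C*(C + (C - 6)) = C*(C + (-6 + C)) = C*(-6 + 2*C))
sqrt(276 + (-197 - v(G(-3, 5)))) = sqrt(276 + (-197 - 2*4*(-3 + 4))) = sqrt(276 + (-197 - 2*4)) = sqrt(276 + (-197 - 1*8)) = sqrt(276 + (-197 - 8)) = sqrt(276 - 205) = sqrt(71)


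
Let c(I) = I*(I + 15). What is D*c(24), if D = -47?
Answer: -43992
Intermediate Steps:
c(I) = I*(15 + I)
D*c(24) = -1128*(15 + 24) = -1128*39 = -47*936 = -43992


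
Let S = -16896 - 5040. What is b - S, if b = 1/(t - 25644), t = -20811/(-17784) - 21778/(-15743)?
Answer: 4037869650779064/184075020877 ≈ 21936.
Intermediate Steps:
S = -21936
t = 18331475/7178808 (t = -20811*(-1/17784) - 21778*(-1/15743) = 6937/5928 + 21778/15743 = 18331475/7178808 ≈ 2.5536)
b = -7178808/184075020877 (b = 1/(18331475/7178808 - 25644) = 1/(-184075020877/7178808) = -7178808/184075020877 ≈ -3.8999e-5)
b - S = -7178808/184075020877 - 1*(-21936) = -7178808/184075020877 + 21936 = 4037869650779064/184075020877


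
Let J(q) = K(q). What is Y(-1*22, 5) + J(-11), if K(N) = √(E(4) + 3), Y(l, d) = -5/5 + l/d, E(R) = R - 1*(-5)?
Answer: -27/5 + 2*√3 ≈ -1.9359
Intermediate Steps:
E(R) = 5 + R (E(R) = R + 5 = 5 + R)
Y(l, d) = -1 + l/d (Y(l, d) = -5*⅕ + l/d = -1 + l/d)
K(N) = 2*√3 (K(N) = √((5 + 4) + 3) = √(9 + 3) = √12 = 2*√3)
J(q) = 2*√3
Y(-1*22, 5) + J(-11) = (-1*22 - 1*5)/5 + 2*√3 = (-22 - 5)/5 + 2*√3 = (⅕)*(-27) + 2*√3 = -27/5 + 2*√3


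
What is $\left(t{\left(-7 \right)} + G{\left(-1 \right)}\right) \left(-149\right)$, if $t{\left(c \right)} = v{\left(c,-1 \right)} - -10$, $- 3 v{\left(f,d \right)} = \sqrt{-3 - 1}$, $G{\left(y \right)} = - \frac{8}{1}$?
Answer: $-298 + \frac{298 i}{3} \approx -298.0 + 99.333 i$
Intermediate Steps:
$G{\left(y \right)} = -8$ ($G{\left(y \right)} = \left(-8\right) 1 = -8$)
$v{\left(f,d \right)} = - \frac{2 i}{3}$ ($v{\left(f,d \right)} = - \frac{\sqrt{-3 - 1}}{3} = - \frac{\sqrt{-4}}{3} = - \frac{2 i}{3}$)
$t{\left(c \right)} = 10 - \frac{2 i}{3}$ ($t{\left(c \right)} = - \frac{2 i}{3} - -10 = - \frac{2 i}{3} + 10 = 10 - \frac{2 i}{3}$)
$\left(t{\left(-7 \right)} + G{\left(-1 \right)}\right) \left(-149\right) = \left(\left(10 - \frac{2 i}{3}\right) - 8\right) \left(-149\right) = \left(2 - \frac{2 i}{3}\right) \left(-149\right) = -298 + \frac{298 i}{3}$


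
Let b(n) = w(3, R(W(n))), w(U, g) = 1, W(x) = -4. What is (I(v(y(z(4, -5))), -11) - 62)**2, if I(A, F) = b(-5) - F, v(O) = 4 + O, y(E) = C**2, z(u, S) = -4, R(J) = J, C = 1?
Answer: 2500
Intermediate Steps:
y(E) = 1 (y(E) = 1**2 = 1)
b(n) = 1
I(A, F) = 1 - F
(I(v(y(z(4, -5))), -11) - 62)**2 = ((1 - 1*(-11)) - 62)**2 = ((1 + 11) - 62)**2 = (12 - 62)**2 = (-50)**2 = 2500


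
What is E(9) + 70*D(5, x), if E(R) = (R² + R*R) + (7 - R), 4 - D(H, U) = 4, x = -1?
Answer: 160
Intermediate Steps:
D(H, U) = 0 (D(H, U) = 4 - 1*4 = 4 - 4 = 0)
E(R) = 7 - R + 2*R² (E(R) = (R² + R²) + (7 - R) = 2*R² + (7 - R) = 7 - R + 2*R²)
E(9) + 70*D(5, x) = (7 - 1*9 + 2*9²) + 70*0 = (7 - 9 + 2*81) + 0 = (7 - 9 + 162) + 0 = 160 + 0 = 160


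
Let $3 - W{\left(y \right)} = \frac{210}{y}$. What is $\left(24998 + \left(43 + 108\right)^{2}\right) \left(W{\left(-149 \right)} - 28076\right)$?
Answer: $- \frac{199927299933}{149} \approx -1.3418 \cdot 10^{9}$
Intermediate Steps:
$W{\left(y \right)} = 3 - \frac{210}{y}$
$\left(24998 + \left(43 + 108\right)^{2}\right) \left(W{\left(-149 \right)} - 28076\right) = \left(24998 + \left(43 + 108\right)^{2}\right) \left(\left(3 - \frac{210}{-149}\right) - 28076\right) = \left(24998 + 151^{2}\right) \left(\left(3 - - \frac{210}{149}\right) - 28076\right) = \left(24998 + 22801\right) \left(\left(3 + \frac{210}{149}\right) - 28076\right) = 47799 \left(\frac{657}{149} - 28076\right) = 47799 \left(- \frac{4182667}{149}\right) = - \frac{199927299933}{149}$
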